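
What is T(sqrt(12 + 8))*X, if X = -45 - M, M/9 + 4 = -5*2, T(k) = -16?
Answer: -1296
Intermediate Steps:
M = -126 (M = -36 + 9*(-5*2) = -36 + 9*(-10) = -36 - 90 = -126)
X = 81 (X = -45 - 1*(-126) = -45 + 126 = 81)
T(sqrt(12 + 8))*X = -16*81 = -1296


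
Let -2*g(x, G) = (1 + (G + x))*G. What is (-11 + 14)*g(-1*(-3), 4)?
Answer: -48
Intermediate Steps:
g(x, G) = -G*(1 + G + x)/2 (g(x, G) = -(1 + (G + x))*G/2 = -(1 + G + x)*G/2 = -G*(1 + G + x)/2)
(-11 + 14)*g(-1*(-3), 4) = (-11 + 14)*(-½*4*(1 + 4 - 1*(-3))) = 3*(-½*4*(1 + 4 + 3)) = 3*(-½*4*8) = 3*(-16) = -48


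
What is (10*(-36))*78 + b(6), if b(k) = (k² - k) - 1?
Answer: -28051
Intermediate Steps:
b(k) = -1 + k² - k
(10*(-36))*78 + b(6) = (10*(-36))*78 + (-1 + 6² - 1*6) = -360*78 + (-1 + 36 - 6) = -28080 + 29 = -28051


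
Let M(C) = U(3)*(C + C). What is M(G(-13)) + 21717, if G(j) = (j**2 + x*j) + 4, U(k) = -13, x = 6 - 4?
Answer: 17895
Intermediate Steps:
x = 2
G(j) = 4 + j**2 + 2*j (G(j) = (j**2 + 2*j) + 4 = 4 + j**2 + 2*j)
M(C) = -26*C (M(C) = -13*(C + C) = -26*C)
M(G(-13)) + 21717 = -26*(4 + (-13)**2 + 2*(-13)) + 21717 = -26*(4 + 169 - 26) + 21717 = -26*147 + 21717 = -3822 + 21717 = 17895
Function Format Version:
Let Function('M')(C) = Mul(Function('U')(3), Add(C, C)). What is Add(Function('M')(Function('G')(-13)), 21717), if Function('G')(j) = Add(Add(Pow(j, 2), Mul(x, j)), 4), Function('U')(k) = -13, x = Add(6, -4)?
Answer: 17895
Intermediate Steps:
x = 2
Function('G')(j) = Add(4, Pow(j, 2), Mul(2, j)) (Function('G')(j) = Add(Add(Pow(j, 2), Mul(2, j)), 4) = Add(4, Pow(j, 2), Mul(2, j)))
Function('M')(C) = Mul(-26, C) (Function('M')(C) = Mul(-13, Add(C, C)) = Mul(-13, Mul(2, C)) = Mul(-26, C))
Add(Function('M')(Function('G')(-13)), 21717) = Add(Mul(-26, Add(4, Pow(-13, 2), Mul(2, -13))), 21717) = Add(Mul(-26, Add(4, 169, -26)), 21717) = Add(Mul(-26, 147), 21717) = Add(-3822, 21717) = 17895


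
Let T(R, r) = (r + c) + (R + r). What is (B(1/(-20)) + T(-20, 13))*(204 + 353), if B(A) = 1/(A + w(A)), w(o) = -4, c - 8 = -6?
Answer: 349796/81 ≈ 4318.5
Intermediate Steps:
c = 2 (c = 8 - 6 = 2)
T(R, r) = 2 + R + 2*r (T(R, r) = (r + 2) + (R + r) = (2 + r) + (R + r) = 2 + R + 2*r)
B(A) = 1/(-4 + A) (B(A) = 1/(A - 4) = 1/(-4 + A))
(B(1/(-20)) + T(-20, 13))*(204 + 353) = (1/(-4 + 1/(-20)) + (2 - 20 + 2*13))*(204 + 353) = (1/(-4 - 1/20) + (2 - 20 + 26))*557 = (1/(-81/20) + 8)*557 = (-20/81 + 8)*557 = (628/81)*557 = 349796/81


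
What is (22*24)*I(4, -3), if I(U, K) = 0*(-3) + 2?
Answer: 1056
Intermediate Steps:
I(U, K) = 2 (I(U, K) = 0 + 2 = 2)
(22*24)*I(4, -3) = (22*24)*2 = 528*2 = 1056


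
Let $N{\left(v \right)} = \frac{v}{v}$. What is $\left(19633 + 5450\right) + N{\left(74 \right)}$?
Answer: $25084$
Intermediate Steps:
$N{\left(v \right)} = 1$
$\left(19633 + 5450\right) + N{\left(74 \right)} = \left(19633 + 5450\right) + 1 = 25083 + 1 = 25084$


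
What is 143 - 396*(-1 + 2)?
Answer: -253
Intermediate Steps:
143 - 396*(-1 + 2) = 143 - 396 = -253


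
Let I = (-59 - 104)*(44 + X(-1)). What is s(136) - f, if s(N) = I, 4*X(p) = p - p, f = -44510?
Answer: 37338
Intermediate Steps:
X(p) = 0 (X(p) = (p - p)/4 = (¼)*0 = 0)
I = -7172 (I = (-59 - 104)*(44 + 0) = -163*44 = -7172)
s(N) = -7172
s(136) - f = -7172 - 1*(-44510) = -7172 + 44510 = 37338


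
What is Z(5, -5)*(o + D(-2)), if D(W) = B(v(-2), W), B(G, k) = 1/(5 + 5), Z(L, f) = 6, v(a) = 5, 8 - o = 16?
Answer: -237/5 ≈ -47.400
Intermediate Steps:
o = -8 (o = 8 - 1*16 = 8 - 16 = -8)
B(G, k) = ⅒ (B(G, k) = 1/10 = ⅒)
D(W) = ⅒
Z(5, -5)*(o + D(-2)) = 6*(-8 + ⅒) = 6*(-79/10) = -237/5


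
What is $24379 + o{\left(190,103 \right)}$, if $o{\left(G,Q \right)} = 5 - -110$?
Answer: $24494$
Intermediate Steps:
$o{\left(G,Q \right)} = 115$ ($o{\left(G,Q \right)} = 5 + 110 = 115$)
$24379 + o{\left(190,103 \right)} = 24379 + 115 = 24494$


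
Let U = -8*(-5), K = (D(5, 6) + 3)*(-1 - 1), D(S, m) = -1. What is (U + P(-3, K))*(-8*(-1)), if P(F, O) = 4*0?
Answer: 320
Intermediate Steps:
K = -4 (K = (-1 + 3)*(-1 - 1) = 2*(-2) = -4)
U = 40
P(F, O) = 0
(U + P(-3, K))*(-8*(-1)) = (40 + 0)*(-8*(-1)) = 40*8 = 320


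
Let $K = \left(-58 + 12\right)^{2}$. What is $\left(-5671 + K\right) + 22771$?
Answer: $19216$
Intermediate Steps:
$K = 2116$ ($K = \left(-46\right)^{2} = 2116$)
$\left(-5671 + K\right) + 22771 = \left(-5671 + 2116\right) + 22771 = -3555 + 22771 = 19216$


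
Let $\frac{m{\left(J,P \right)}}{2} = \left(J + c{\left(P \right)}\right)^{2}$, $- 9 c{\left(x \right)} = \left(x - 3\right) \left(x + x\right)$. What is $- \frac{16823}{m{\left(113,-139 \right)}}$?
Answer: $- \frac{1362663}{2958189362} \approx -0.00046064$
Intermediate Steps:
$c{\left(x \right)} = - \frac{2 x \left(-3 + x\right)}{9}$ ($c{\left(x \right)} = - \frac{\left(x - 3\right) \left(x + x\right)}{9} = - \frac{\left(-3 + x\right) 2 x}{9} = - \frac{2 x \left(-3 + x\right)}{9}$)
$m{\left(J,P \right)} = 2 \left(J + \frac{2 P \left(3 - P\right)}{9}\right)^{2}$
$- \frac{16823}{m{\left(113,-139 \right)}} = - \frac{16823}{\frac{2}{81} \left(9 \cdot 113 - - 278 \left(-3 - 139\right)\right)^{2}} = - \frac{16823}{\frac{2}{81} \left(1017 - \left(-278\right) \left(-142\right)\right)^{2}} = - \frac{16823}{\frac{2}{81} \left(1017 - 39476\right)^{2}} = - \frac{16823}{\frac{2}{81} \left(-38459\right)^{2}} = - \frac{16823}{\frac{2}{81} \cdot 1479094681} = - \frac{16823}{\frac{2958189362}{81}} = \left(-16823\right) \frac{81}{2958189362} = - \frac{1362663}{2958189362}$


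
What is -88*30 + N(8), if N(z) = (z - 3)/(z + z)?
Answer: -42235/16 ≈ -2639.7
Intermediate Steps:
N(z) = (-3 + z)/(2*z) (N(z) = (-3 + z)/((2*z)) = (-3 + z)*(1/(2*z)) = (-3 + z)/(2*z))
-88*30 + N(8) = -88*30 + (½)*(-3 + 8)/8 = -2640 + (½)*(⅛)*5 = -2640 + 5/16 = -42235/16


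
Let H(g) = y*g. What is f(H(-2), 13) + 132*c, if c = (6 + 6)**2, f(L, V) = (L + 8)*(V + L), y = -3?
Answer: 19274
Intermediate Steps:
H(g) = -3*g
f(L, V) = (8 + L)*(L + V)
c = 144 (c = 12**2 = 144)
f(H(-2), 13) + 132*c = ((-3*(-2))**2 + 8*(-3*(-2)) + 8*13 - 3*(-2)*13) + 132*144 = (6**2 + 8*6 + 104 + 6*13) + 19008 = (36 + 48 + 104 + 78) + 19008 = 266 + 19008 = 19274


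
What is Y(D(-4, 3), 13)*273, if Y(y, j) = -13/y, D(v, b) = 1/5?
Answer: -17745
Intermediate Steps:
D(v, b) = 1/5
Y(D(-4, 3), 13)*273 = -13/1/5*273 = -13*5*273 = -65*273 = -17745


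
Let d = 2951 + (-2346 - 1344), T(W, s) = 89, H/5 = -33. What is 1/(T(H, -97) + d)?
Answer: -1/650 ≈ -0.0015385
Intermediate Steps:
H = -165 (H = 5*(-33) = -165)
d = -739 (d = 2951 - 3690 = -739)
1/(T(H, -97) + d) = 1/(89 - 739) = 1/(-650) = -1/650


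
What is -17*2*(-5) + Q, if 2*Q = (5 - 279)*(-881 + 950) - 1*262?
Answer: -9414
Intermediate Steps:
Q = -9584 (Q = ((5 - 279)*(-881 + 950) - 1*262)/2 = (-274*69 - 262)/2 = (-18906 - 262)/2 = (½)*(-19168) = -9584)
-17*2*(-5) + Q = -17*2*(-5) - 9584 = -34*(-5) - 9584 = 170 - 9584 = -9414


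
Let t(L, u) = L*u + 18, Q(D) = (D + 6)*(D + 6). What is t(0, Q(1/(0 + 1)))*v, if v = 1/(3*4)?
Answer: 3/2 ≈ 1.5000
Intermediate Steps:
Q(D) = (6 + D)² (Q(D) = (6 + D)*(6 + D) = (6 + D)²)
t(L, u) = 18 + L*u
v = 1/12 ≈ 0.083333
t(0, Q(1/(0 + 1)))*v = (18 + 0*(6 + 1/(0 + 1))²)*(1/12) = (18 + 0*(6 + 1/1)²)*(1/12) = (18 + 0*(6 + 1)²)*(1/12) = (18 + 0*7²)*(1/12) = (18 + 0*49)*(1/12) = (18 + 0)*(1/12) = 18*(1/12) = 3/2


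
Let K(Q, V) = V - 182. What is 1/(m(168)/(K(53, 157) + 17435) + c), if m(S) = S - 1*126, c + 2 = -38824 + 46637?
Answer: 8705/67994776 ≈ 0.00012802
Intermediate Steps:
c = 7811 (c = -2 + (-38824 + 46637) = -2 + 7813 = 7811)
K(Q, V) = -182 + V
m(S) = -126 + S (m(S) = S - 126 = -126 + S)
1/(m(168)/(K(53, 157) + 17435) + c) = 1/((-126 + 168)/((-182 + 157) + 17435) + 7811) = 1/(42/(-25 + 17435) + 7811) = 1/(42/17410 + 7811) = 1/(42*(1/17410) + 7811) = 1/(21/8705 + 7811) = 1/(67994776/8705) = 8705/67994776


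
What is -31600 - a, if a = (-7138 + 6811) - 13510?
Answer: -17763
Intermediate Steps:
a = -13837 (a = -327 - 13510 = -13837)
-31600 - a = -31600 - 1*(-13837) = -31600 + 13837 = -17763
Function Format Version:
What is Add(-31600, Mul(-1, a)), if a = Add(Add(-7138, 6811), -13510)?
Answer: -17763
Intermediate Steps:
a = -13837 (a = Add(-327, -13510) = -13837)
Add(-31600, Mul(-1, a)) = Add(-31600, Mul(-1, -13837)) = Add(-31600, 13837) = -17763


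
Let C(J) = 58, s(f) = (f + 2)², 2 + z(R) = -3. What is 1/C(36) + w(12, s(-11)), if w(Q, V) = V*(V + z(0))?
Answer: 357049/58 ≈ 6156.0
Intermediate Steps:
z(R) = -5 (z(R) = -2 - 3 = -5)
s(f) = (2 + f)²
w(Q, V) = V*(-5 + V) (w(Q, V) = V*(V - 5) = V*(-5 + V))
1/C(36) + w(12, s(-11)) = 1/58 + (2 - 11)²*(-5 + (2 - 11)²) = 1/58 + (-9)²*(-5 + (-9)²) = 1/58 + 81*(-5 + 81) = 1/58 + 81*76 = 1/58 + 6156 = 357049/58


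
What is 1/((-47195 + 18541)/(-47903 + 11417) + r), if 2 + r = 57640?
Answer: 18243/1051504361 ≈ 1.7349e-5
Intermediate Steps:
r = 57638 (r = -2 + 57640 = 57638)
1/((-47195 + 18541)/(-47903 + 11417) + r) = 1/((-47195 + 18541)/(-47903 + 11417) + 57638) = 1/(-28654/(-36486) + 57638) = 1/(-28654*(-1/36486) + 57638) = 1/(14327/18243 + 57638) = 1/(1051504361/18243) = 18243/1051504361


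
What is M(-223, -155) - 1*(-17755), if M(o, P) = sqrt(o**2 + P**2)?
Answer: 17755 + sqrt(73754) ≈ 18027.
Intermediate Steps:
M(o, P) = sqrt(P**2 + o**2)
M(-223, -155) - 1*(-17755) = sqrt((-155)**2 + (-223)**2) - 1*(-17755) = sqrt(24025 + 49729) + 17755 = sqrt(73754) + 17755 = 17755 + sqrt(73754)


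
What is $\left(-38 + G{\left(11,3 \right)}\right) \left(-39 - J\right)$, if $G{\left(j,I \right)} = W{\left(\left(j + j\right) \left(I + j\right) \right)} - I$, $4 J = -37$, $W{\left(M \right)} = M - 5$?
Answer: $- \frac{15589}{2} \approx -7794.5$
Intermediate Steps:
$W{\left(M \right)} = -5 + M$ ($W{\left(M \right)} = M - 5 = -5 + M$)
$J = - \frac{37}{4}$ ($J = \frac{1}{4} \left(-37\right) = - \frac{37}{4} \approx -9.25$)
$G{\left(j,I \right)} = -5 - I + 2 j \left(I + j\right)$ ($G{\left(j,I \right)} = \left(-5 + \left(j + j\right) \left(I + j\right)\right) - I = \left(-5 + 2 j \left(I + j\right)\right) - I = -5 - I + 2 j \left(I + j\right)$)
$\left(-38 + G{\left(11,3 \right)}\right) \left(-39 - J\right) = \left(-38 - \left(8 - 22 \left(3 + 11\right)\right)\right) \left(-39 - - \frac{37}{4}\right) = \left(-38 - \left(8 - 308\right)\right) \left(-39 + \frac{37}{4}\right) = \left(-38 - -300\right) \left(- \frac{119}{4}\right) = \left(-38 + 300\right) \left(- \frac{119}{4}\right) = 262 \left(- \frac{119}{4}\right) = - \frac{15589}{2}$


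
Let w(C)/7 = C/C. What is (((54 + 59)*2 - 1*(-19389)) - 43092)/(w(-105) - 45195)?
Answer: 23477/45188 ≈ 0.51954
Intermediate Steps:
w(C) = 7 (w(C) = 7*(C/C) = 7*1 = 7)
(((54 + 59)*2 - 1*(-19389)) - 43092)/(w(-105) - 45195) = (((54 + 59)*2 - 1*(-19389)) - 43092)/(7 - 45195) = ((113*2 + 19389) - 43092)/(-45188) = ((226 + 19389) - 43092)*(-1/45188) = (19615 - 43092)*(-1/45188) = -23477*(-1/45188) = 23477/45188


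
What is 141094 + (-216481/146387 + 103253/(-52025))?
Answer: 1074515004519514/7615783675 ≈ 1.4109e+5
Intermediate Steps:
141094 + (-216481/146387 + 103253/(-52025)) = 141094 + (-216481*1/146387 + 103253*(-1/52025)) = 141094 + (-216481/146387 - 103253/52025) = 141094 - 26377320936/7615783675 = 1074515004519514/7615783675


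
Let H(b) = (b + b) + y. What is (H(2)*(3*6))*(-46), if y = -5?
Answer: 828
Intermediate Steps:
H(b) = -5 + 2*b (H(b) = (b + b) - 5 = 2*b - 5 = -5 + 2*b)
(H(2)*(3*6))*(-46) = ((-5 + 2*2)*(3*6))*(-46) = ((-5 + 4)*18)*(-46) = -1*18*(-46) = -18*(-46) = 828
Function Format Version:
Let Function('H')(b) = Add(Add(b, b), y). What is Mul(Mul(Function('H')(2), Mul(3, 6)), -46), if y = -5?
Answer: 828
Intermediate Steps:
Function('H')(b) = Add(-5, Mul(2, b)) (Function('H')(b) = Add(Add(b, b), -5) = Add(Mul(2, b), -5) = Add(-5, Mul(2, b)))
Mul(Mul(Function('H')(2), Mul(3, 6)), -46) = Mul(Mul(Add(-5, Mul(2, 2)), Mul(3, 6)), -46) = Mul(Mul(Add(-5, 4), 18), -46) = Mul(Mul(-1, 18), -46) = Mul(-18, -46) = 828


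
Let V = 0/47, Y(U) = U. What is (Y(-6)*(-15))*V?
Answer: 0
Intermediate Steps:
V = 0 (V = 0*(1/47) = 0)
(Y(-6)*(-15))*V = -6*(-15)*0 = 90*0 = 0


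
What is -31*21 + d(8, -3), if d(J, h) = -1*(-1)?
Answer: -650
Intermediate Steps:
d(J, h) = 1
-31*21 + d(8, -3) = -31*21 + 1 = -651 + 1 = -650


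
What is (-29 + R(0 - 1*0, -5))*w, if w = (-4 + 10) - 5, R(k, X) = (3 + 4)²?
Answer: 20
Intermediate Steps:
R(k, X) = 49 (R(k, X) = 7² = 49)
w = 1 (w = 6 - 5 = 1)
(-29 + R(0 - 1*0, -5))*w = (-29 + 49)*1 = 20*1 = 20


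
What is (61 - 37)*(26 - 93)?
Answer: -1608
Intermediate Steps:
(61 - 37)*(26 - 93) = 24*(-67) = -1608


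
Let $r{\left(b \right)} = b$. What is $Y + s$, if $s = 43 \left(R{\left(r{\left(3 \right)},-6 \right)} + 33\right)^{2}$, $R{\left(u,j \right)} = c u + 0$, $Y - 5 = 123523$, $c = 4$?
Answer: $210603$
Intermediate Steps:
$Y = 123528$ ($Y = 5 + 123523 = 123528$)
$R{\left(u,j \right)} = 4 u$ ($R{\left(u,j \right)} = 4 u + 0 = 4 u$)
$s = 87075$ ($s = 43 \left(4 \cdot 3 + 33\right)^{2} = 43 \left(12 + 33\right)^{2} = 43 \cdot 45^{2} = 43 \cdot 2025 = 87075$)
$Y + s = 123528 + 87075 = 210603$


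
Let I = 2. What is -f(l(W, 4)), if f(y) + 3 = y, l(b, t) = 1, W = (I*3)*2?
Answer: 2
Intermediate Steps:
W = 12 (W = (2*3)*2 = 6*2 = 12)
f(y) = -3 + y
-f(l(W, 4)) = -(-3 + 1) = -1*(-2) = 2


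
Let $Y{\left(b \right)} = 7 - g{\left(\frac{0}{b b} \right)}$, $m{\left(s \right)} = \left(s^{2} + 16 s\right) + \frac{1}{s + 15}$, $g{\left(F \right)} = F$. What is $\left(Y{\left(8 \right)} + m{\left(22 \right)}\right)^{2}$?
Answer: $\frac{972940864}{1369} \approx 7.107 \cdot 10^{5}$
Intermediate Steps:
$m{\left(s \right)} = s^{2} + \frac{1}{15 + s} + 16 s$ ($m{\left(s \right)} = \left(s^{2} + 16 s\right) + \frac{1}{15 + s} = s^{2} + \frac{1}{15 + s} + 16 s$)
$Y{\left(b \right)} = 7$ ($Y{\left(b \right)} = 7 - \frac{0}{b b} = 7 - \frac{0}{b^{2}} = 7 - 0 = 7 + 0 = 7$)
$\left(Y{\left(8 \right)} + m{\left(22 \right)}\right)^{2} = \left(7 + \frac{1 + 22^{3} + 31 \cdot 22^{2} + 240 \cdot 22}{15 + 22}\right)^{2} = \left(7 + \frac{1 + 10648 + 31 \cdot 484 + 5280}{37}\right)^{2} = \left(7 + \frac{1 + 10648 + 15004 + 5280}{37}\right)^{2} = \left(7 + \frac{1}{37} \cdot 30933\right)^{2} = \left(7 + \frac{30933}{37}\right)^{2} = \left(\frac{31192}{37}\right)^{2} = \frac{972940864}{1369}$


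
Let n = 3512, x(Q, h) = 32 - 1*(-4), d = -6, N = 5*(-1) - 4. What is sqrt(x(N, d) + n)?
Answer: 2*sqrt(887) ≈ 59.565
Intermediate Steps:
N = -9 (N = -5 - 4 = -9)
x(Q, h) = 36 (x(Q, h) = 32 + 4 = 36)
sqrt(x(N, d) + n) = sqrt(36 + 3512) = sqrt(3548) = 2*sqrt(887)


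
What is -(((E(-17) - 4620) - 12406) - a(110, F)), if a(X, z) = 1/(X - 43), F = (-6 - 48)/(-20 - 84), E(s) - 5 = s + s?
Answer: 1142686/67 ≈ 17055.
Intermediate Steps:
E(s) = 5 + 2*s (E(s) = 5 + (s + s) = 5 + 2*s)
F = 27/52 (F = -54/(-104) = -54*(-1/104) = 27/52 ≈ 0.51923)
a(X, z) = 1/(-43 + X)
-(((E(-17) - 4620) - 12406) - a(110, F)) = -((((5 + 2*(-17)) - 4620) - 12406) - 1/(-43 + 110)) = -((((5 - 34) - 4620) - 12406) - 1/67) = -(((-29 - 4620) - 12406) - 1*1/67) = -((-4649 - 12406) - 1/67) = -(-17055 - 1/67) = -1*(-1142686/67) = 1142686/67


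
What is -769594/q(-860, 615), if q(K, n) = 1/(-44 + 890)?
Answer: -651076524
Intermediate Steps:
q(K, n) = 1/846
-769594/q(-860, 615) = -769594/1/846 = -769594*846 = -651076524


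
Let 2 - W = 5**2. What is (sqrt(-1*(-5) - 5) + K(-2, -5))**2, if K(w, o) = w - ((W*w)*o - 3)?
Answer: 53361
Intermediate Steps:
W = -23 (W = 2 - 1*5**2 = 2 - 1*25 = 2 - 25 = -23)
K(w, o) = 3 + w + 23*o*w (K(w, o) = w - ((-23*w)*o - 3) = w - (-23*o*w - 3) = w - (-3 - 23*o*w) = w + (3 + 23*o*w) = 3 + w + 23*o*w)
(sqrt(-1*(-5) - 5) + K(-2, -5))**2 = (sqrt(-1*(-5) - 5) + (3 - 2 + 23*(-5)*(-2)))**2 = (sqrt(5 - 5) + (3 - 2 + 230))**2 = (sqrt(0) + 231)**2 = (0 + 231)**2 = 231**2 = 53361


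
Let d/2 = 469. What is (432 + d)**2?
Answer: 1876900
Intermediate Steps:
d = 938 (d = 2*469 = 938)
(432 + d)**2 = (432 + 938)**2 = 1370**2 = 1876900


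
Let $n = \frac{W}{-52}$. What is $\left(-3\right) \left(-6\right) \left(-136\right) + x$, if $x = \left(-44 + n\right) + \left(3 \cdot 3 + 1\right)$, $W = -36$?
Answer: $- \frac{32257}{13} \approx -2481.3$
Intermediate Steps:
$n = \frac{9}{13}$ ($n = - \frac{36}{-52} = \left(-36\right) \left(- \frac{1}{52}\right) = \frac{9}{13} \approx 0.69231$)
$x = - \frac{433}{13}$ ($x = \left(-44 + \frac{9}{13}\right) + \left(3 \cdot 3 + 1\right) = - \frac{563}{13} + \left(9 + 1\right) = - \frac{563}{13} + 10 = - \frac{433}{13} \approx -33.308$)
$\left(-3\right) \left(-6\right) \left(-136\right) + x = \left(-3\right) \left(-6\right) \left(-136\right) - \frac{433}{13} = 18 \left(-136\right) - \frac{433}{13} = -2448 - \frac{433}{13} = - \frac{32257}{13}$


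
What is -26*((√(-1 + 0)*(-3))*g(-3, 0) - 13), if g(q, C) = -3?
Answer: 338 - 234*I ≈ 338.0 - 234.0*I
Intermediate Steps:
-26*((√(-1 + 0)*(-3))*g(-3, 0) - 13) = -26*((√(-1 + 0)*(-3))*(-3) - 13) = -26*((√(-1)*(-3))*(-3) - 13) = -26*((I*(-3))*(-3) - 13) = -26*(-3*I*(-3) - 13) = -26*(9*I - 13) = -26*(-13 + 9*I) = 338 - 234*I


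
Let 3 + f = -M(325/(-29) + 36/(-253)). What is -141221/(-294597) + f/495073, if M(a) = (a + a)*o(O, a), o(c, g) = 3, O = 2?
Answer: 513104884634812/1070079590002797 ≈ 0.47950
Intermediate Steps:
M(a) = 6*a (M(a) = (a + a)*3 = (2*a)*3 = 6*a)
f = 477603/7337 (f = -3 - 6*(325/(-29) + 36/(-253)) = -3 - 6*(325*(-1/29) + 36*(-1/253)) = -3 - 6*(-325/29 - 36/253) = -3 - 6*(-83269)/7337 = -3 - 1*(-499614/7337) = -3 + 499614/7337 = 477603/7337 ≈ 65.095)
-141221/(-294597) + f/495073 = -141221/(-294597) + (477603/7337)/495073 = -141221*(-1/294597) + (477603/7337)*(1/495073) = 141221/294597 + 477603/3632350601 = 513104884634812/1070079590002797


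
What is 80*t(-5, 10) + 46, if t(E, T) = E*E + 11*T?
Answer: 10846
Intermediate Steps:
t(E, T) = E² + 11*T
80*t(-5, 10) + 46 = 80*((-5)² + 11*10) + 46 = 80*(25 + 110) + 46 = 80*135 + 46 = 10800 + 46 = 10846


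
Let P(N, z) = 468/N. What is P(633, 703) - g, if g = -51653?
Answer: 10898939/211 ≈ 51654.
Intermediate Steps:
P(633, 703) - g = 468/633 - 1*(-51653) = 468*(1/633) + 51653 = 156/211 + 51653 = 10898939/211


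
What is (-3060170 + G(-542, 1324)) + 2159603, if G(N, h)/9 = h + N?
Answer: -893529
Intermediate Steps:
G(N, h) = 9*N + 9*h (G(N, h) = 9*(h + N) = 9*(N + h) = 9*N + 9*h)
(-3060170 + G(-542, 1324)) + 2159603 = (-3060170 + (9*(-542) + 9*1324)) + 2159603 = (-3060170 + (-4878 + 11916)) + 2159603 = (-3060170 + 7038) + 2159603 = -3053132 + 2159603 = -893529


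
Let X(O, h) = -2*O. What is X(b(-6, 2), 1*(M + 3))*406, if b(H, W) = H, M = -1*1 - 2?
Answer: 4872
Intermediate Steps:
M = -3 (M = -1 - 2 = -3)
X(b(-6, 2), 1*(M + 3))*406 = -2*(-6)*406 = 12*406 = 4872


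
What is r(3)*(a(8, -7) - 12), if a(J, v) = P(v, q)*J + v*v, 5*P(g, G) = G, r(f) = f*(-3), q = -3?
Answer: -1449/5 ≈ -289.80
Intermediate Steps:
r(f) = -3*f
P(g, G) = G/5
a(J, v) = v² - 3*J/5 (a(J, v) = ((⅕)*(-3))*J + v*v = -3*J/5 + v² = v² - 3*J/5)
r(3)*(a(8, -7) - 12) = (-3*3)*(((-7)² - ⅗*8) - 12) = -9*((49 - 24/5) - 12) = -9*(221/5 - 12) = -9*161/5 = -1449/5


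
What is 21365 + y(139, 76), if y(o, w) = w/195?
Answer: 4166251/195 ≈ 21365.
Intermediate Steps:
y(o, w) = w/195 (y(o, w) = w*(1/195) = w/195)
21365 + y(139, 76) = 21365 + (1/195)*76 = 21365 + 76/195 = 4166251/195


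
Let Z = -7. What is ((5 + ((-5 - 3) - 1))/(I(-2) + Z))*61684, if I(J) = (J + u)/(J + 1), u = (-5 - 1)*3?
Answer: -246736/13 ≈ -18980.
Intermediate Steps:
u = -18 (u = -6*3 = -18)
I(J) = (-18 + J)/(1 + J) (I(J) = (J - 18)/(J + 1) = (-18 + J)/(1 + J))
((5 + ((-5 - 3) - 1))/(I(-2) + Z))*61684 = ((5 + ((-5 - 3) - 1))/((-18 - 2)/(1 - 2) - 7))*61684 = ((5 + (-8 - 1))/(-20/(-1) - 7))*61684 = ((5 - 9)/(-1*(-20) - 7))*61684 = -4/(20 - 7)*61684 = -4/13*61684 = -246736/13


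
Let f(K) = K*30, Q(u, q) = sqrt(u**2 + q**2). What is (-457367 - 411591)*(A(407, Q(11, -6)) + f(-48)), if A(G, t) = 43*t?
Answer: 1251299520 - 37365194*sqrt(157) ≈ 7.8312e+8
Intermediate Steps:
Q(u, q) = sqrt(q**2 + u**2)
f(K) = 30*K
(-457367 - 411591)*(A(407, Q(11, -6)) + f(-48)) = (-457367 - 411591)*(43*sqrt((-6)**2 + 11**2) + 30*(-48)) = -868958*(43*sqrt(36 + 121) - 1440) = -868958*(43*sqrt(157) - 1440) = -868958*(-1440 + 43*sqrt(157)) = 1251299520 - 37365194*sqrt(157)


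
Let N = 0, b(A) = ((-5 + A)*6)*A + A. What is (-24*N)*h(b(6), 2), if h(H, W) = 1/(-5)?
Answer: 0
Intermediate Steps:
b(A) = A + A*(-30 + 6*A) (b(A) = (-30 + 6*A)*A + A = A*(-30 + 6*A) + A = A + A*(-30 + 6*A))
h(H, W) = -⅕
(-24*N)*h(b(6), 2) = -24*0*(-⅕) = 0*(-⅕) = 0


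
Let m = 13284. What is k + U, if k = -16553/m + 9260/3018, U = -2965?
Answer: -19799515699/6681852 ≈ -2963.2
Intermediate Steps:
k = 12175481/6681852 (k = -16553/13284 + 9260/3018 = -16553*1/13284 + 9260*(1/3018) = -16553/13284 + 4630/1509 = 12175481/6681852 ≈ 1.8222)
k + U = 12175481/6681852 - 2965 = -19799515699/6681852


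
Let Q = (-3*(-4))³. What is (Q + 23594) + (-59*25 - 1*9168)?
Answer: 14679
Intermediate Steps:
Q = 1728 (Q = 12³ = 1728)
(Q + 23594) + (-59*25 - 1*9168) = (1728 + 23594) + (-59*25 - 1*9168) = 25322 + (-1475 - 9168) = 25322 - 10643 = 14679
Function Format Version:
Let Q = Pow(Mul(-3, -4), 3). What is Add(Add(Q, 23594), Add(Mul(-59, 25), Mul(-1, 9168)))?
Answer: 14679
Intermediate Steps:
Q = 1728 (Q = Pow(12, 3) = 1728)
Add(Add(Q, 23594), Add(Mul(-59, 25), Mul(-1, 9168))) = Add(Add(1728, 23594), Add(Mul(-59, 25), Mul(-1, 9168))) = Add(25322, Add(-1475, -9168)) = Add(25322, -10643) = 14679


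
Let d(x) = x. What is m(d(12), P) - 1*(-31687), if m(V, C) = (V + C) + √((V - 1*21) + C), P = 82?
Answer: 31781 + √73 ≈ 31790.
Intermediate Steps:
m(V, C) = C + V + √(-21 + C + V) (m(V, C) = (C + V) + √((V - 21) + C) = (C + V) + √((-21 + V) + C) = (C + V) + √(-21 + C + V) = C + V + √(-21 + C + V))
m(d(12), P) - 1*(-31687) = (82 + 12 + √(-21 + 82 + 12)) - 1*(-31687) = (82 + 12 + √73) + 31687 = (94 + √73) + 31687 = 31781 + √73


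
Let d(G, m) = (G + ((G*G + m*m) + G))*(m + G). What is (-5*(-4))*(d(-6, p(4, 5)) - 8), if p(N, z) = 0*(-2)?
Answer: -3040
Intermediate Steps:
p(N, z) = 0
d(G, m) = (G + m)*(G² + m² + 2*G) (d(G, m) = (G + ((G² + m²) + G))*(G + m) = (G + (G + G² + m²))*(G + m) = (G² + m² + 2*G)*(G + m) = (G + m)*(G² + m² + 2*G))
(-5*(-4))*(d(-6, p(4, 5)) - 8) = (-5*(-4))*(((-6)³ + 0³ + 2*(-6)² - 6*0² + 0*(-6)² + 2*(-6)*0) - 8) = 20*((-216 + 0 + 2*36 - 6*0 + 0*36 + 0) - 8) = 20*((-216 + 0 + 72 + 0 + 0 + 0) - 8) = 20*(-144 - 8) = 20*(-152) = -3040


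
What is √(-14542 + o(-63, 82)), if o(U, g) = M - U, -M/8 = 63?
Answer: I*√14983 ≈ 122.41*I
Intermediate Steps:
M = -504 (M = -8*63 = -504)
o(U, g) = -504 - U
√(-14542 + o(-63, 82)) = √(-14542 + (-504 - 1*(-63))) = √(-14542 + (-504 + 63)) = √(-14542 - 441) = √(-14983) = I*√14983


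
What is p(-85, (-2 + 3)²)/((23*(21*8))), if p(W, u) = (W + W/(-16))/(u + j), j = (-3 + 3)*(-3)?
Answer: -425/20608 ≈ -0.020623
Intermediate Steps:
j = 0 (j = 0*(-3) = 0)
p(W, u) = 15*W/(16*u) (p(W, u) = (W + W/(-16))/(u + 0) = (W + W*(-1/16))/u = (W - W/16)/u = (15*W/16)/u = 15*W/(16*u))
p(-85, (-2 + 3)²)/((23*(21*8))) = ((15/16)*(-85)/(-2 + 3)²)/((23*(21*8))) = ((15/16)*(-85)/1²)/((23*168)) = ((15/16)*(-85)/1)/3864 = ((15/16)*(-85)*1)*(1/3864) = -1275/16*1/3864 = -425/20608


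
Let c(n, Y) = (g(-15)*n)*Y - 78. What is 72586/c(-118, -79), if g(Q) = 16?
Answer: 36293/74537 ≈ 0.48691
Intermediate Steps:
c(n, Y) = -78 + 16*Y*n (c(n, Y) = (16*n)*Y - 78 = 16*Y*n - 78 = -78 + 16*Y*n)
72586/c(-118, -79) = 72586/(-78 + 16*(-79)*(-118)) = 72586/(-78 + 149152) = 72586/149074 = 72586*(1/149074) = 36293/74537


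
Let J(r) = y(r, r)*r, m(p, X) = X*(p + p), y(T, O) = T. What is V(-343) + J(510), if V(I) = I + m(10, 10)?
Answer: 259957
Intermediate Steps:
m(p, X) = 2*X*p (m(p, X) = X*(2*p) = 2*X*p)
J(r) = r² (J(r) = r*r = r²)
V(I) = 200 + I (V(I) = I + 2*10*10 = I + 200 = 200 + I)
V(-343) + J(510) = (200 - 343) + 510² = -143 + 260100 = 259957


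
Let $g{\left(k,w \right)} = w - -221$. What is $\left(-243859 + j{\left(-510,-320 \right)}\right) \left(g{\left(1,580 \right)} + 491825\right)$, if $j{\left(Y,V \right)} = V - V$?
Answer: $-120131283734$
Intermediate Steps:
$j{\left(Y,V \right)} = 0$
$g{\left(k,w \right)} = 221 + w$ ($g{\left(k,w \right)} = w + 221 = 221 + w$)
$\left(-243859 + j{\left(-510,-320 \right)}\right) \left(g{\left(1,580 \right)} + 491825\right) = \left(-243859 + 0\right) \left(\left(221 + 580\right) + 491825\right) = - 243859 \left(801 + 491825\right) = \left(-243859\right) 492626 = -120131283734$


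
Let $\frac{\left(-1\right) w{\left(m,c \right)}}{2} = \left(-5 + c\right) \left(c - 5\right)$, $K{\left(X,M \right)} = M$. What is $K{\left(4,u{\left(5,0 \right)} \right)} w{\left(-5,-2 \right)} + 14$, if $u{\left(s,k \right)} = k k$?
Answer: $14$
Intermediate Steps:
$u{\left(s,k \right)} = k^{2}$
$w{\left(m,c \right)} = - 2 \left(-5 + c\right)^{2}$ ($w{\left(m,c \right)} = - 2 \left(-5 + c\right) \left(c - 5\right) = - 2 \left(-5 + c\right) \left(-5 + c\right) = - 2 \left(-5 + c\right)^{2}$)
$K{\left(4,u{\left(5,0 \right)} \right)} w{\left(-5,-2 \right)} + 14 = 0^{2} \left(- 2 \left(-5 - 2\right)^{2}\right) + 14 = 0 \left(- 2 \left(-7\right)^{2}\right) + 14 = 0 \left(\left(-2\right) 49\right) + 14 = 0 \left(-98\right) + 14 = 0 + 14 = 14$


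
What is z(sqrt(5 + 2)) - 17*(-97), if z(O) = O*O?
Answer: 1656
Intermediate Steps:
z(O) = O**2
z(sqrt(5 + 2)) - 17*(-97) = (sqrt(5 + 2))**2 - 17*(-97) = (sqrt(7))**2 + 1649 = 7 + 1649 = 1656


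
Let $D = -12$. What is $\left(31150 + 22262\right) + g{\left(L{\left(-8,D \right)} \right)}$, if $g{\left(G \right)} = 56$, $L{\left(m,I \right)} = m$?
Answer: $53468$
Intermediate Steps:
$\left(31150 + 22262\right) + g{\left(L{\left(-8,D \right)} \right)} = \left(31150 + 22262\right) + 56 = 53412 + 56 = 53468$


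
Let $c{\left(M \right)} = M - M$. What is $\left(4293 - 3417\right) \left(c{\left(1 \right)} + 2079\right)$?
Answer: $1821204$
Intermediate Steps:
$c{\left(M \right)} = 0$
$\left(4293 - 3417\right) \left(c{\left(1 \right)} + 2079\right) = \left(4293 - 3417\right) \left(0 + 2079\right) = 876 \cdot 2079 = 1821204$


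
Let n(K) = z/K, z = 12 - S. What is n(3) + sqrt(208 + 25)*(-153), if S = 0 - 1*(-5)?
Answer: 7/3 - 153*sqrt(233) ≈ -2333.1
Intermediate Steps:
S = 5 (S = 0 + 5 = 5)
z = 7 (z = 12 - 1*5 = 12 - 5 = 7)
n(K) = 7/K
n(3) + sqrt(208 + 25)*(-153) = 7/3 + sqrt(208 + 25)*(-153) = 7*(1/3) + sqrt(233)*(-153) = 7/3 - 153*sqrt(233)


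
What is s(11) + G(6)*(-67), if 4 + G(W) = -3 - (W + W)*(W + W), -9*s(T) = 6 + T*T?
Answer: 90926/9 ≈ 10103.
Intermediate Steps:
s(T) = -2/3 - T**2/9 (s(T) = -(6 + T*T)/9 = -(6 + T**2)/9 = -2/3 - T**2/9)
G(W) = -7 - 4*W**2 (G(W) = -4 + (-3 - (W + W)*(W + W)) = -4 + (-3 - 2*W*2*W) = -4 + (-3 - 4*W**2) = -7 - 4*W**2)
s(11) + G(6)*(-67) = (-2/3 - 1/9*11**2) + (-7 - 4*6**2)*(-67) = (-2/3 - 1/9*121) + (-7 - 4*36)*(-67) = (-2/3 - 121/9) + (-7 - 144)*(-67) = -127/9 - 151*(-67) = -127/9 + 10117 = 90926/9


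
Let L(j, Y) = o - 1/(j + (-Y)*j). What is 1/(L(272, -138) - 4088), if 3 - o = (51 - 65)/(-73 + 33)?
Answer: -189040/772294569 ≈ -0.00024478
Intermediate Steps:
o = 53/20 (o = 3 - (51 - 65)/(-73 + 33) = 3 - (-14)/(-40) = 3 - (-14)*(-1)/40 = 3 - 1*7/20 = 3 - 7/20 = 53/20 ≈ 2.6500)
L(j, Y) = 53/20 - 1/(j - Y*j) (L(j, Y) = 53/20 - 1/(j + (-Y)*j) = 53/20 - 1/(j - Y*j))
1/(L(272, -138) - 4088) = 1/((1/20)*(20 - 53*272 + 53*(-138)*272)/(272*(-1 - 138)) - 4088) = 1/((1/20)*(1/272)*(20 - 14416 - 1989408)/(-139) - 4088) = 1/((1/20)*(1/272)*(-1/139)*(-2003804) - 4088) = 1/(500951/189040 - 4088) = 1/(-772294569/189040) = -189040/772294569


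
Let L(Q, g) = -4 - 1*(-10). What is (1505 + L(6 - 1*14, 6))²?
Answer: 2283121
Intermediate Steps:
L(Q, g) = 6 (L(Q, g) = -4 + 10 = 6)
(1505 + L(6 - 1*14, 6))² = (1505 + 6)² = 1511² = 2283121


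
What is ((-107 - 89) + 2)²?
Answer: 37636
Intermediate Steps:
((-107 - 89) + 2)² = (-196 + 2)² = (-194)² = 37636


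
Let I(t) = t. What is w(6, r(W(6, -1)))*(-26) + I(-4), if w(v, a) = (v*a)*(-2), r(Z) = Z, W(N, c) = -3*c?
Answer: 932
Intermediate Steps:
w(v, a) = -2*a*v (w(v, a) = (a*v)*(-2) = -2*a*v)
w(6, r(W(6, -1)))*(-26) + I(-4) = -2*(-3*(-1))*6*(-26) - 4 = -2*3*6*(-26) - 4 = -36*(-26) - 4 = 936 - 4 = 932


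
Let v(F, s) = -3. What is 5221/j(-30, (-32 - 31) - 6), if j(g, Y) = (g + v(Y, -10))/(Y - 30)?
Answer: 15663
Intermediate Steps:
j(g, Y) = (-3 + g)/(-30 + Y) (j(g, Y) = (g - 3)/(Y - 30) = (-3 + g)/(-30 + Y))
5221/j(-30, (-32 - 31) - 6) = 5221/(((-3 - 30)/(-30 + ((-32 - 31) - 6)))) = 5221/((-33/(-30 + (-63 - 6)))) = 5221/((-33/(-30 - 69))) = 5221/((-33/(-99))) = 5221/((-1/99*(-33))) = 5221/(1/3) = 5221*3 = 15663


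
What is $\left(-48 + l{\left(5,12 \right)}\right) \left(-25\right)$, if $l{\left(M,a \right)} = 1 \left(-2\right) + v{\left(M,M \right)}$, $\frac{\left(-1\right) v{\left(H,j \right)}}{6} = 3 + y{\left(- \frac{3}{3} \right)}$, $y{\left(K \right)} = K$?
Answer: $1550$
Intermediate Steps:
$v{\left(H,j \right)} = -12$ ($v{\left(H,j \right)} = - 6 \left(3 - \frac{3}{3}\right) = - 6 \left(3 - 1\right) = \left(-6\right) 2 = -12$)
$l{\left(M,a \right)} = -14$ ($l{\left(M,a \right)} = 1 \left(-2\right) - 12 = -2 - 12 = -14$)
$\left(-48 + l{\left(5,12 \right)}\right) \left(-25\right) = \left(-48 - 14\right) \left(-25\right) = \left(-62\right) \left(-25\right) = 1550$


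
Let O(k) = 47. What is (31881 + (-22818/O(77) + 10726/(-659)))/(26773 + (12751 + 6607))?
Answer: 971909029/1428815463 ≈ 0.68022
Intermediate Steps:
(31881 + (-22818/O(77) + 10726/(-659)))/(26773 + (12751 + 6607)) = (31881 + (-22818/47 + 10726/(-659)))/(26773 + (12751 + 6607)) = (31881 + (-22818*1/47 + 10726*(-1/659)))/(26773 + 19358) = (31881 + (-22818/47 - 10726/659))/46131 = (31881 - 15541184/30973)*(1/46131) = (971909029/30973)*(1/46131) = 971909029/1428815463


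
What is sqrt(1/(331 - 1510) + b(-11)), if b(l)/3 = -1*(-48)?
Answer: 5*sqrt(889621)/393 ≈ 12.000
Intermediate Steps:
b(l) = 144 (b(l) = 3*(-1*(-48)) = 3*48 = 144)
sqrt(1/(331 - 1510) + b(-11)) = sqrt(1/(331 - 1510) + 144) = sqrt(1/(-1179) + 144) = sqrt(-1/1179 + 144) = sqrt(169775/1179) = 5*sqrt(889621)/393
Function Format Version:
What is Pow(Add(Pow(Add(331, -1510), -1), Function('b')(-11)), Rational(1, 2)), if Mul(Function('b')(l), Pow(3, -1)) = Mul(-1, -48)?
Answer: Mul(Rational(5, 393), Pow(889621, Rational(1, 2))) ≈ 12.000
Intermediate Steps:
Function('b')(l) = 144 (Function('b')(l) = Mul(3, Mul(-1, -48)) = Mul(3, 48) = 144)
Pow(Add(Pow(Add(331, -1510), -1), Function('b')(-11)), Rational(1, 2)) = Pow(Add(Pow(Add(331, -1510), -1), 144), Rational(1, 2)) = Pow(Add(Pow(-1179, -1), 144), Rational(1, 2)) = Pow(Add(Rational(-1, 1179), 144), Rational(1, 2)) = Pow(Rational(169775, 1179), Rational(1, 2)) = Mul(Rational(5, 393), Pow(889621, Rational(1, 2)))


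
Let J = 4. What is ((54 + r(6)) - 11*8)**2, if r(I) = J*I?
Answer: 100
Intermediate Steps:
r(I) = 4*I
((54 + r(6)) - 11*8)**2 = ((54 + 4*6) - 11*8)**2 = ((54 + 24) - 88)**2 = (78 - 88)**2 = (-10)**2 = 100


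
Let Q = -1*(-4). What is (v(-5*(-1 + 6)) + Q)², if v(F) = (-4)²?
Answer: 400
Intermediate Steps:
Q = 4
v(F) = 16
(v(-5*(-1 + 6)) + Q)² = (16 + 4)² = 20² = 400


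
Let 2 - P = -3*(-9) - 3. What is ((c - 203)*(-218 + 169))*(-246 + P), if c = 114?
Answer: -1168748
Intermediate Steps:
P = -22 (P = 2 - (-3*(-9) - 3) = 2 - (27 - 3) = 2 - 1*24 = 2 - 24 = -22)
((c - 203)*(-218 + 169))*(-246 + P) = ((114 - 203)*(-218 + 169))*(-246 - 22) = -89*(-49)*(-268) = 4361*(-268) = -1168748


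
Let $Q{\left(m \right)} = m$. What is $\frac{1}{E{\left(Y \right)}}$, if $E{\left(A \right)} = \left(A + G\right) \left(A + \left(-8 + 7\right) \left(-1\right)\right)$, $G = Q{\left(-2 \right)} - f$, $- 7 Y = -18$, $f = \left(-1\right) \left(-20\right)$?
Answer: $- \frac{49}{3400} \approx -0.014412$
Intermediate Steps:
$f = 20$
$Y = \frac{18}{7}$ ($Y = \left(- \frac{1}{7}\right) \left(-18\right) = \frac{18}{7} \approx 2.5714$)
$G = -22$ ($G = -2 - 20 = -22$)
$E{\left(A \right)} = \left(1 + A\right) \left(-22 + A\right)$ ($E{\left(A \right)} = \left(A - 22\right) \left(A + \left(-8 + 7\right) \left(-1\right)\right) = \left(-22 + A\right) \left(A - -1\right) = \left(-22 + A\right) \left(A + 1\right) = \left(-22 + A\right) \left(1 + A\right) = \left(1 + A\right) \left(-22 + A\right)$)
$\frac{1}{E{\left(Y \right)}} = \frac{1}{-22 + \left(\frac{18}{7}\right)^{2} - 54} = \frac{1}{-22 + \frac{324}{49} - 54} = \frac{1}{- \frac{3400}{49}} = - \frac{49}{3400}$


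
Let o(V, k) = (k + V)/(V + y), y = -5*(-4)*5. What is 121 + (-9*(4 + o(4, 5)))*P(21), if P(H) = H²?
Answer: -1674241/104 ≈ -16098.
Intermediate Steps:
y = 100 (y = 20*5 = 100)
o(V, k) = (V + k)/(100 + V) (o(V, k) = (k + V)/(V + 100) = (V + k)/(100 + V))
121 + (-9*(4 + o(4, 5)))*P(21) = 121 - 9*(4 + (4 + 5)/(100 + 4))*21² = 121 - 9*(4 + 9/104)*441 = 121 - 9*425/104*441 = 121 - 3825/104*441 = 121 - 1686825/104 = -1674241/104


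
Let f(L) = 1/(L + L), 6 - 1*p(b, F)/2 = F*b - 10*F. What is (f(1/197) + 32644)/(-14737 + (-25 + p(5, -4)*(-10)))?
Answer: -65485/28964 ≈ -2.2609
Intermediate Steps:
p(b, F) = 12 + 20*F - 2*F*b (p(b, F) = 12 - 2*(F*b - 10*F) = 12 - 2*(-10*F + F*b) = 12 + (20*F - 2*F*b) = 12 + 20*F - 2*F*b)
f(L) = 1/(2*L)
(f(1/197) + 32644)/(-14737 + (-25 + p(5, -4)*(-10))) = (1/(2*(1/197)) + 32644)/(-14737 + (-25 + (12 + 20*(-4) - 2*(-4)*5)*(-10))) = (1/(2*(1/197)) + 32644)/(-14737 + (-25 + (12 - 80 + 40)*(-10))) = ((1/2)*197 + 32644)/(-14737 + (-25 - 28*(-10))) = (197/2 + 32644)/(-14737 + (-25 + 280)) = 65485/(2*(-14737 + 255)) = (65485/2)/(-14482) = (65485/2)*(-1/14482) = -65485/28964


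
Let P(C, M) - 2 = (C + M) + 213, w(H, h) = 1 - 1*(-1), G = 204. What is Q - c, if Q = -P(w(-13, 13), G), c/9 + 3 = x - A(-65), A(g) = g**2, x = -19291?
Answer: 211250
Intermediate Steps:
w(H, h) = 2 (w(H, h) = 1 + 1 = 2)
P(C, M) = 215 + C + M (P(C, M) = 2 + ((C + M) + 213) = 2 + (213 + C + M) = 215 + C + M)
c = -211671 (c = -27 + 9*(-19291 - 1*(-65)**2) = -27 + 9*(-19291 - 1*4225) = -27 + 9*(-19291 - 4225) = -27 + 9*(-23516) = -27 - 211644 = -211671)
Q = -421 (Q = -(215 + 2 + 204) = -1*421 = -421)
Q - c = -421 - 1*(-211671) = -421 + 211671 = 211250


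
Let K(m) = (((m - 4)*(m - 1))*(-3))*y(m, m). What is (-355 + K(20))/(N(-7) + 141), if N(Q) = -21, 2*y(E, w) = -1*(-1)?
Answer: -811/120 ≈ -6.7583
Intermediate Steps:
y(E, w) = ½ (y(E, w) = (-1*(-1))/2 = (½)*1 = ½)
K(m) = -3*(-1 + m)*(-4 + m)/2 (K(m) = (((m - 4)*(m - 1))*(-3))*(½) = (((-4 + m)*(-1 + m))*(-3))*(½) = (((-1 + m)*(-4 + m))*(-3))*(½) = -3*(-1 + m)*(-4 + m)*(½) = -3*(-1 + m)*(-4 + m)/2)
(-355 + K(20))/(N(-7) + 141) = (-355 + (-6 - 3/2*20² + (15/2)*20))/(-21 + 141) = (-355 + (-6 - 3/2*400 + 150))/120 = (-355 + (-6 - 600 + 150))*(1/120) = (-355 - 456)*(1/120) = -811*1/120 = -811/120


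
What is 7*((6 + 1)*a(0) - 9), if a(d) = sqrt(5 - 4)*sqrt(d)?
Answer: -63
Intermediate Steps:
a(d) = sqrt(d) (a(d) = sqrt(1)*sqrt(d) = 1*sqrt(d) = sqrt(d))
7*((6 + 1)*a(0) - 9) = 7*((6 + 1)*sqrt(0) - 9) = 7*(7*0 - 9) = 7*(0 - 9) = 7*(-9) = -63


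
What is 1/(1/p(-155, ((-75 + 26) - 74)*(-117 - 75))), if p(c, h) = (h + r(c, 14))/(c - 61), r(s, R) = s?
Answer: -23461/216 ≈ -108.62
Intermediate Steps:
p(c, h) = (c + h)/(-61 + c) (p(c, h) = (h + c)/(c - 61) = (c + h)/(-61 + c))
1/(1/p(-155, ((-75 + 26) - 74)*(-117 - 75))) = 1/(1/((-155 + ((-75 + 26) - 74)*(-117 - 75))/(-61 - 155))) = 1/(1/((-155 + (-49 - 74)*(-192))/(-216))) = 1/(1/(-(-155 - 123*(-192))/216)) = 1/(1/(-(-155 + 23616)/216)) = 1/(1/(-1/216*23461)) = 1/(1/(-23461/216)) = 1/(-216/23461) = -23461/216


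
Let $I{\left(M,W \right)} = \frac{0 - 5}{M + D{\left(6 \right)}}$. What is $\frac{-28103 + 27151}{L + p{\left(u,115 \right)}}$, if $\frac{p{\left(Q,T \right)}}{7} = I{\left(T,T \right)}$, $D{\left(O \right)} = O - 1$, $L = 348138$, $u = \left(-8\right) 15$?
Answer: $- \frac{3264}{1193615} \approx -0.0027345$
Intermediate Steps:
$u = -120$
$D{\left(O \right)} = -1 + O$
$I{\left(M,W \right)} = - \frac{5}{5 + M}$ ($I{\left(M,W \right)} = \frac{0 - 5}{M + \left(-1 + 6\right)} = - \frac{5}{M + 5} = - \frac{5}{5 + M}$)
$p{\left(Q,T \right)} = - \frac{35}{5 + T}$ ($p{\left(Q,T \right)} = 7 \left(- \frac{5}{5 + T}\right) = - \frac{35}{5 + T}$)
$\frac{-28103 + 27151}{L + p{\left(u,115 \right)}} = \frac{-28103 + 27151}{348138 - \frac{35}{5 + 115}} = - \frac{952}{348138 - \frac{35}{120}} = - \frac{952}{348138 - \frac{7}{24}} = - \frac{952}{\frac{8355305}{24}} = \left(-952\right) \frac{24}{8355305} = - \frac{3264}{1193615}$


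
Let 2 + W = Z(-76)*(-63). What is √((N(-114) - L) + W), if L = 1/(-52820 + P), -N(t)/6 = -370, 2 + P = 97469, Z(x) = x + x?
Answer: 3*√2612180468211/44647 ≈ 108.60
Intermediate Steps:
Z(x) = 2*x
P = 97467 (P = -2 + 97469 = 97467)
N(t) = 2220 (N(t) = -6*(-370) = 2220)
W = 9574 (W = -2 + (2*(-76))*(-63) = -2 - 152*(-63) = -2 + 9576 = 9574)
L = 1/44647 (L = 1/(-52820 + 97467) = 1/44647 ≈ 2.2398e-5)
√((N(-114) - L) + W) = √((2220 - 1*1/44647) + 9574) = √((2220 - 1/44647) + 9574) = √(99116339/44647 + 9574) = √(526566717/44647) = 3*√2612180468211/44647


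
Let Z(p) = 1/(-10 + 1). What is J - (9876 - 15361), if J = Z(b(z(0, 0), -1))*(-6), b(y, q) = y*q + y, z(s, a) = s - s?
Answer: 16457/3 ≈ 5485.7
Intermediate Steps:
z(s, a) = 0
b(y, q) = y + q*y (b(y, q) = q*y + y = y + q*y)
Z(p) = -1/9 (Z(p) = 1/(-9) = -1/9)
J = 2/3 (J = -1/9*(-6) = 2/3 ≈ 0.66667)
J - (9876 - 15361) = 2/3 - (9876 - 15361) = 2/3 - 1*(-5485) = 2/3 + 5485 = 16457/3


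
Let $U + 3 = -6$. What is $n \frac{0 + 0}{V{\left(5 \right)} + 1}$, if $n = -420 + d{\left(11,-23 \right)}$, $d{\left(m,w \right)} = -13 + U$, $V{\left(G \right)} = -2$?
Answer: $0$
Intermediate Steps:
$U = -9$ ($U = -3 - 6 = -9$)
$d{\left(m,w \right)} = -22$ ($d{\left(m,w \right)} = -13 - 9 = -22$)
$n = -442$ ($n = -420 - 22 = -442$)
$n \frac{0 + 0}{V{\left(5 \right)} + 1} = - 442 \frac{0 + 0}{-2 + 1} = - 442 \frac{0}{-1} = - 442 \cdot 0 \left(-1\right) = \left(-442\right) 0 = 0$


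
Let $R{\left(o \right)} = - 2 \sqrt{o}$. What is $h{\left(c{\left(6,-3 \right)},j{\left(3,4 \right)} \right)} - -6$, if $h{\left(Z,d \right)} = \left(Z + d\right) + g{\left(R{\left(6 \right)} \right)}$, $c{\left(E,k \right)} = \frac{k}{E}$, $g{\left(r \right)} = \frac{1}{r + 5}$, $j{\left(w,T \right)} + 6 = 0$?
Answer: $\frac{9}{2} + 2 \sqrt{6} \approx 9.399$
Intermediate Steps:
$j{\left(w,T \right)} = -6$ ($j{\left(w,T \right)} = -6 + 0 = -6$)
$g{\left(r \right)} = \frac{1}{5 + r}$
$h{\left(Z,d \right)} = Z + d + \frac{1}{5 - 2 \sqrt{6}}$ ($h{\left(Z,d \right)} = \left(Z + d\right) + \frac{1}{5 - 2 \sqrt{6}} = Z + d + \frac{1}{5 - 2 \sqrt{6}}$)
$h{\left(c{\left(6,-3 \right)},j{\left(3,4 \right)} \right)} - -6 = \left(5 - \frac{3}{6} - 6 + 2 \sqrt{6}\right) - -6 = \left(5 - \frac{1}{2} - 6 + 2 \sqrt{6}\right) + 6 = \left(- \frac{3}{2} + 2 \sqrt{6}\right) + 6 = \frac{9}{2} + 2 \sqrt{6}$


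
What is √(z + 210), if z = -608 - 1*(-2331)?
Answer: √1933 ≈ 43.966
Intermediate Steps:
z = 1723 (z = -608 + 2331 = 1723)
√(z + 210) = √(1723 + 210) = √1933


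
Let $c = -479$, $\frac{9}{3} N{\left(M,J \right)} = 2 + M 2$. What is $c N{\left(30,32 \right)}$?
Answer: $- \frac{29698}{3} \approx -9899.3$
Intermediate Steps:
$N{\left(M,J \right)} = \frac{2}{3} + \frac{2 M}{3}$ ($N{\left(M,J \right)} = \frac{2 + M 2}{3} = \frac{2 + 2 M}{3} = \frac{2}{3} + \frac{2 M}{3}$)
$c N{\left(30,32 \right)} = - 479 \left(\frac{2}{3} + \frac{2}{3} \cdot 30\right) = - 479 \left(\frac{2}{3} + 20\right) = \left(-479\right) \frac{62}{3} = - \frac{29698}{3}$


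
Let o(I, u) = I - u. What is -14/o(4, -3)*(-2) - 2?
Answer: 2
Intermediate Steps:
-14/o(4, -3)*(-2) - 2 = -14/(4 - 1*(-3))*(-2) - 2 = -14/(4 + 3)*(-2) - 2 = -14/7*(-2) - 2 = -14*⅐*(-2) - 2 = -2*(-2) - 2 = 4 - 2 = 2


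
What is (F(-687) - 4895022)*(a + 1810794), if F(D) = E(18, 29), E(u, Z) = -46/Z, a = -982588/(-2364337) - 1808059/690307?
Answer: -419539601088303741699183036/47331433062311 ≈ -8.8639e+12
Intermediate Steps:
a = -3596573417367/1632118381459 (a = -982588*(-1/2364337) - 1808059*1/690307 = 982588/2364337 - 1808059/690307 = -3596573417367/1632118381459 ≈ -2.2036)
F(D) = -46/29
(F(-687) - 4895022)*(a + 1810794) = (-46/29 - 4895022)*(-3596573417367/1632118381459 + 1810794) = -141955684/29*2955426575862251079/1632118381459 = -419539601088303741699183036/47331433062311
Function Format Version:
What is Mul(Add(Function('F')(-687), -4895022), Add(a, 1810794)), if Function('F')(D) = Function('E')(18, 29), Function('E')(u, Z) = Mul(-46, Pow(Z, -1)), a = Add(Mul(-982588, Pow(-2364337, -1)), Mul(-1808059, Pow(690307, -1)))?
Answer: Rational(-419539601088303741699183036, 47331433062311) ≈ -8.8639e+12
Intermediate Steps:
a = Rational(-3596573417367, 1632118381459) (a = Add(Mul(-982588, Rational(-1, 2364337)), Mul(-1808059, Rational(1, 690307))) = Add(Rational(982588, 2364337), Rational(-1808059, 690307)) = Rational(-3596573417367, 1632118381459) ≈ -2.2036)
Function('F')(D) = Rational(-46, 29) (Function('F')(D) = Mul(-46, Pow(29, -1)) = Mul(-46, Rational(1, 29)) = Rational(-46, 29))
Mul(Add(Function('F')(-687), -4895022), Add(a, 1810794)) = Mul(Add(Rational(-46, 29), -4895022), Add(Rational(-3596573417367, 1632118381459), 1810794)) = Mul(Rational(-141955684, 29), Rational(2955426575862251079, 1632118381459)) = Rational(-419539601088303741699183036, 47331433062311)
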